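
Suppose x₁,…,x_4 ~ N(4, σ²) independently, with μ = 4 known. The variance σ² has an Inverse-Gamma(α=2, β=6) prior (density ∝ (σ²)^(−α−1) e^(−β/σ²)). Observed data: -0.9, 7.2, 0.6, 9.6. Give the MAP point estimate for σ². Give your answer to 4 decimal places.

σ̂²_MAP = 8.9170

Sum of squared deviations about the known mean: SS = (-0.9−4)² + (7.2−4)² + (0.6−4)² + (9.6−4)² = 77.17.
The Normal likelihood contributes (σ²)^(−n/2) exp(−SS/(2σ²)), so the posterior is Inverse-Gamma(α + n/2, β + SS/2) = Inverse-Gamma(4, 44.585).
The mode of Inverse-Gamma(a, b) is b/(a+1) = 44.585/5 ≈ 8.9170.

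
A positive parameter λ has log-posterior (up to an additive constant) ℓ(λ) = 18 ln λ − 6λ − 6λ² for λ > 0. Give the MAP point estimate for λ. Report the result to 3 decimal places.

λ̂_MAP = 1.000

ℓ'(λ) = 18/λ − 6 − 12λ. Setting this to zero and multiplying by λ: 12λ² + 6λ − 18 = 0.
λ = (−6 + √(6² + 4·12·18)) / (2·12) = (−6 + √900) / 24 = (−6 + 30)/24 = 1.
ℓ''(λ) = −18/λ² − 12 < 0, confirming a maximum.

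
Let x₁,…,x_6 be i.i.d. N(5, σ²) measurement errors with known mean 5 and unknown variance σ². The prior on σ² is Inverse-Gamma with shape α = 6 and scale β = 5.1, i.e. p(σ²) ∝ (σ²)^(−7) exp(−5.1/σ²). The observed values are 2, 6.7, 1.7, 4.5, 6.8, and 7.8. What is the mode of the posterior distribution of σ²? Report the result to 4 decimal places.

σ̂²_MAP = 2.2155

Sum of squared deviations about the known mean: SS = (2−5)² + (6.7−5)² + (1.7−5)² + (4.5−5)² + (6.8−5)² + (7.8−5)² = 34.11.
The Normal likelihood contributes (σ²)^(−n/2) exp(−SS/(2σ²)), so the posterior is Inverse-Gamma(α + n/2, β + SS/2) = Inverse-Gamma(9, 22.155).
The mode of Inverse-Gamma(a, b) is b/(a+1) = 22.155/10 ≈ 2.2155.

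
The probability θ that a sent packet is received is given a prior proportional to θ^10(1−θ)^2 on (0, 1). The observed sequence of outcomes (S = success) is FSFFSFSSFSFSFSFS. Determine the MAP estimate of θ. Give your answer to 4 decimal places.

The prior density ∝ θ^10(1−θ)^2 is the kernel of Beta(11, 3).
Data: 8 successes in 16 trials (from the sequence). The binomial likelihood contributes θ^8(1−θ)^8, so the posterior is Beta(11+8, 3+8) = Beta(19, 11).
For Beta(a, b) with a, b > 1 the mode is (a−1)/(a+b−2) = 18/28 ≈ 0.6429.

θ̂_MAP = 0.6429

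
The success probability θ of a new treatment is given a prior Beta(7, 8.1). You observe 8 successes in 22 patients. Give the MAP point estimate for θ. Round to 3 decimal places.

Prior: Beta(7, 8.1).
Data: 8 successes in 22 trials. The binomial likelihood contributes θ^8(1−θ)^14, so the posterior is Beta(7+8, 8.1+14) = Beta(15, 22.1).
For Beta(a, b) with a, b > 1 the mode is (a−1)/(a+b−2) = 14/35.1 ≈ 0.399.

θ̂_MAP = 0.399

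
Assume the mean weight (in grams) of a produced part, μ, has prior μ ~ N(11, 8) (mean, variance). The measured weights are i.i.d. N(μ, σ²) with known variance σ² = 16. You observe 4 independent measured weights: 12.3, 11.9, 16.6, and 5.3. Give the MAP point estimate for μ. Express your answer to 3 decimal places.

n = 4; x̄ = (12.3 + 11.9 + 16.6 + 5.3)/4 = 46.1/4 = 11.525.
For a Normal prior and Normal likelihood with known variance, the posterior is Normal; its mode equals its mean, the precision-weighted average.
Prior precision 1/σ₀² = 1/8 = 0.125; data precision n/σ² = 4/16 = 0.25.
μ̂ = (0.125·11 + 0.25·11.525) / (0.125 + 0.25) = 4.25625/0.375 = 11.350.

μ̂_MAP = 11.350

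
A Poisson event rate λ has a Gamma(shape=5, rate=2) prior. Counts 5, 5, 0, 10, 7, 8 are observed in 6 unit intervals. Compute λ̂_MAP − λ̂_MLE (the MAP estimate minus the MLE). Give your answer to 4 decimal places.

MAP − MLE = -0.9583

Σxᵢ = 35. Posterior is Gamma(40, 8); MAP = (40−1)/8 = 39/8 ≈ 4.87500.
MLE = x̄ = 35/6 ≈ 5.83333.
Difference = 39/8 − 35/6 = -23/24 ≈ -0.9583.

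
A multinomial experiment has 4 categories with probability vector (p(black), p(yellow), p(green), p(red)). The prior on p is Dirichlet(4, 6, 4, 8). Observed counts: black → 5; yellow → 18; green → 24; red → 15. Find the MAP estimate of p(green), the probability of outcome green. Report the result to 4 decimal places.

The posterior is Dirichlet(αᵢ + nᵢ) = Dirichlet(9, 24, 28, 23).
For a Dirichlet(a₁,…,a_K) with all aᵢ > 1, the mode has j-th component (aⱼ − 1)/(Σaᵢ − K).
Here Σaᵢ = 84 and K = 4, so p(green) = (28 − 1)/(84 − 4) = 27/80 ≈ 0.3375.

MAP estimate of p(green) = 0.3375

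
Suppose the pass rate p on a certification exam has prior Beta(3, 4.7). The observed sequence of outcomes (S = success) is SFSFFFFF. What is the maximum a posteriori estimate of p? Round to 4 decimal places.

p̂_MAP = 0.2920

Prior: Beta(3, 4.7).
Data: 2 successes in 8 trials (from the sequence). The binomial likelihood contributes p^2(1−p)^6, so the posterior is Beta(3+2, 4.7+6) = Beta(5, 10.7).
For Beta(a, b) with a, b > 1 the mode is (a−1)/(a+b−2) = 4/13.7 ≈ 0.2920.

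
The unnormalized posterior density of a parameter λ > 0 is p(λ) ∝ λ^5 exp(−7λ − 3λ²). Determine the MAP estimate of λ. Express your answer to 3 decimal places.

λ̂_MAP = 0.500

ℓ'(λ) = 5/λ − 7 − 6λ. Setting this to zero and multiplying by λ: 6λ² + 7λ − 5 = 0.
λ = (−7 + √(7² + 4·6·5)) / (2·6) = (−7 + √169) / 12 = (−7 + 13)/12 = 1/2.
ℓ''(λ) = −5/λ² − 6 < 0, confirming a maximum.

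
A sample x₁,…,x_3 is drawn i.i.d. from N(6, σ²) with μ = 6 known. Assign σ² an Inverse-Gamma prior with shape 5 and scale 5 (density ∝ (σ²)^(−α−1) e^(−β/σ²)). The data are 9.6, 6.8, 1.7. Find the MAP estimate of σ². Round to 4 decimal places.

Sum of squared deviations about the known mean: SS = (9.6−6)² + (6.8−6)² + (1.7−6)² = 32.09.
The Normal likelihood contributes (σ²)^(−n/2) exp(−SS/(2σ²)), so the posterior is Inverse-Gamma(α + n/2, β + SS/2) = Inverse-Gamma(6.5, 21.045).
The mode of Inverse-Gamma(a, b) is b/(a+1) = 21.045/7.5 ≈ 2.8060.

σ̂²_MAP = 2.8060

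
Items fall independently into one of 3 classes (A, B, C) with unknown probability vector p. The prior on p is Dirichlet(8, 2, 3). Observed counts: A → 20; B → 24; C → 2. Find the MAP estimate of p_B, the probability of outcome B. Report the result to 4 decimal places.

The posterior is Dirichlet(αᵢ + nᵢ) = Dirichlet(28, 26, 5).
For a Dirichlet(a₁,…,a_K) with all aᵢ > 1, the mode has j-th component (aⱼ − 1)/(Σaᵢ − K).
Here Σaᵢ = 59 and K = 3, so p_B = (26 − 1)/(59 − 3) = 25/56 ≈ 0.4464.

MAP estimate of p_B = 0.4464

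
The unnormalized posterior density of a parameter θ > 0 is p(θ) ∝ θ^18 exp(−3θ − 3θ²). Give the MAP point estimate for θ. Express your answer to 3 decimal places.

ℓ'(θ) = 18/θ − 3 − 6θ. Setting this to zero and multiplying by θ: 6θ² + 3θ − 18 = 0.
θ = (−3 + √(3² + 4·6·18)) / (2·6) = (−3 + √441) / 12 = (−3 + 21)/12 = 3/2.
ℓ''(θ) = −18/θ² − 6 < 0, confirming a maximum.

θ̂_MAP = 1.500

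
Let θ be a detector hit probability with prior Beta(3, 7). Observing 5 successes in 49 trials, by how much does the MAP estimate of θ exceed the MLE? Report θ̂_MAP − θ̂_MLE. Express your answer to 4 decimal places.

MAP − MLE = 0.0208

Posterior is Beta(8, 51); MAP = (8−1)/(59−2) = 7/57 ≈ 0.12281.
MLE ignores the prior: θ̂_MLE = k/n = 5/49 ≈ 0.10204.
Difference = 7/57 − 5/49 = 58/2793 ≈ 0.0208.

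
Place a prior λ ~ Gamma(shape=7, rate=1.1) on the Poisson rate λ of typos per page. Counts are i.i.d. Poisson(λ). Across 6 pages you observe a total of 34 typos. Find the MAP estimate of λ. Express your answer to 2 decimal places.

Σxᵢ = 34, n = 6.
Posterior ∝ λ^6e^(−1.1λ) · λ^34e^(−6λ) = λ^40e^(−7.1λ), i.e. Gamma(shape=41, rate=7.1).
The mode of a Gamma(a, b) with a ≥ 1 (shape–rate) is (a−1)/b = 40/7.1 ≈ 5.63.

λ̂_MAP = 5.63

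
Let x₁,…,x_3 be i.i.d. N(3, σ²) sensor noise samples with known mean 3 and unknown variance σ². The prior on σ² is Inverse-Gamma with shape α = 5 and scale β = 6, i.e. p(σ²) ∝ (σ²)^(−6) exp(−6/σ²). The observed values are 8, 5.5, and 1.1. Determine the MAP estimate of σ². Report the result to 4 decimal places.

Sum of squared deviations about the known mean: SS = (8−3)² + (5.5−3)² + (1.1−3)² = 34.86.
The Normal likelihood contributes (σ²)^(−n/2) exp(−SS/(2σ²)), so the posterior is Inverse-Gamma(α + n/2, β + SS/2) = Inverse-Gamma(6.5, 23.43).
The mode of Inverse-Gamma(a, b) is b/(a+1) = 23.43/7.5 ≈ 3.1240.

σ̂²_MAP = 3.1240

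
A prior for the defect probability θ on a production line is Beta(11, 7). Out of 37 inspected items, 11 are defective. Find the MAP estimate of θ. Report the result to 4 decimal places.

θ̂_MAP = 0.3962

Prior: Beta(11, 7).
Data: 11 successes in 37 trials. The binomial likelihood contributes θ^11(1−θ)^26, so the posterior is Beta(11+11, 7+26) = Beta(22, 33).
For Beta(a, b) with a, b > 1 the mode is (a−1)/(a+b−2) = 21/53 ≈ 0.3962.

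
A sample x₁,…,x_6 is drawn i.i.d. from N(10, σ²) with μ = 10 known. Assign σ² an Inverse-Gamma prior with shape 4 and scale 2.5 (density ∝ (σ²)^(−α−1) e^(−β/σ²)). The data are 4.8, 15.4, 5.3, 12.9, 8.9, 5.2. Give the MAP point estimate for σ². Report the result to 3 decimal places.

σ̂²_MAP = 7.247

Sum of squared deviations about the known mean: SS = (4.8−10)² + (15.4−10)² + (5.3−10)² + (12.9−10)² + (8.9−10)² + (5.2−10)² = 110.95.
The Normal likelihood contributes (σ²)^(−n/2) exp(−SS/(2σ²)), so the posterior is Inverse-Gamma(α + n/2, β + SS/2) = Inverse-Gamma(7, 57.975).
The mode of Inverse-Gamma(a, b) is b/(a+1) = 57.975/8 ≈ 7.247.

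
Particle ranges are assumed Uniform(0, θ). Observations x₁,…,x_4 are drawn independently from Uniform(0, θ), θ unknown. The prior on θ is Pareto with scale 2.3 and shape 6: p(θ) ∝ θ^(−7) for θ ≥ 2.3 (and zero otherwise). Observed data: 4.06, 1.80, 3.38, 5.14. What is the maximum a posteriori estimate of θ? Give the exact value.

The Uniform(0, θ) likelihood is θ^(−n) for θ ≥ max(xᵢ), zero otherwise. Here max(xᵢ) = 5.14.
Posterior ∝ θ^(−7) · θ^(−4) = θ^(−11) on θ ≥ max(2.3, 5.14) = 5.14.
This density is strictly decreasing in θ, so the posterior mode lies at the lower boundary of the support.

θ̂_MAP = 5.14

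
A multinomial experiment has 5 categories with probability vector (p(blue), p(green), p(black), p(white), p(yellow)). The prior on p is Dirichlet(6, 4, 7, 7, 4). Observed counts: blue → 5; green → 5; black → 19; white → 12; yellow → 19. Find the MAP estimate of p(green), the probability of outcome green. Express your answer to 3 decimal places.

MAP estimate of p(green) = 0.096

The posterior is Dirichlet(αᵢ + nᵢ) = Dirichlet(11, 9, 26, 19, 23).
For a Dirichlet(a₁,…,a_K) with all aᵢ > 1, the mode has j-th component (aⱼ − 1)/(Σaᵢ − K).
Here Σaᵢ = 88 and K = 5, so p(green) = (9 − 1)/(88 − 5) = 8/83 ≈ 0.096.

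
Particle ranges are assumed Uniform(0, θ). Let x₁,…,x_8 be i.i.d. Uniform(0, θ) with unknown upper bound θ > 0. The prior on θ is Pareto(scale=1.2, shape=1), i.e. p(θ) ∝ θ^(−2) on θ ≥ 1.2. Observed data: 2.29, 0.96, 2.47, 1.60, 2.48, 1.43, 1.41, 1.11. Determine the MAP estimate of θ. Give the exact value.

The Uniform(0, θ) likelihood is θ^(−n) for θ ≥ max(xᵢ), zero otherwise. Here max(xᵢ) = 2.48.
Posterior ∝ θ^(−2) · θ^(−8) = θ^(−10) on θ ≥ max(1.2, 2.48) = 2.48.
This density is strictly decreasing in θ, so the posterior mode lies at the lower boundary of the support.

θ̂_MAP = 2.48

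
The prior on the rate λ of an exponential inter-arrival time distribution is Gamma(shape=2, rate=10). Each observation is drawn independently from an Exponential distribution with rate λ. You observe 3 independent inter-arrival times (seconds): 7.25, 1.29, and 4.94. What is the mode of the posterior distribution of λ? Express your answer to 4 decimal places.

λ̂_MAP = 0.1704

The Exponential(rate=λ) likelihood is ∝ λ^n e^(−λΣtᵢ). Here n = 3 and Σtᵢ = 7.25 + 1.29 + 4.94 = 13.48.
Posterior ∝ λe^(−10λ) · λ^3e^(−13.48λ) = λ^4e^(−23.48λ), i.e. Gamma(5, 23.48).
Mode = (a−1)/b = 4/23.48 ≈ 0.1704.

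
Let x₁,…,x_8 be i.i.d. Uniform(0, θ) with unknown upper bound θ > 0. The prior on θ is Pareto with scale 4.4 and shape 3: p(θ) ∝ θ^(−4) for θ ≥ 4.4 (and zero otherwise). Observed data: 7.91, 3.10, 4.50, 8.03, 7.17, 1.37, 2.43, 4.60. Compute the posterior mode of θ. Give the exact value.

The Uniform(0, θ) likelihood is θ^(−n) for θ ≥ max(xᵢ), zero otherwise. Here max(xᵢ) = 8.03.
Posterior ∝ θ^(−4) · θ^(−8) = θ^(−12) on θ ≥ max(4.4, 8.03) = 8.03.
This density is strictly decreasing in θ, so the posterior mode lies at the lower boundary of the support.

θ̂_MAP = 8.03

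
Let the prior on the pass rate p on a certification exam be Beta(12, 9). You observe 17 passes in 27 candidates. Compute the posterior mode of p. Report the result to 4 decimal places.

Prior: Beta(12, 9).
Data: 17 successes in 27 trials. The binomial likelihood contributes p^17(1−p)^10, so the posterior is Beta(12+17, 9+10) = Beta(29, 19).
For Beta(a, b) with a, b > 1 the mode is (a−1)/(a+b−2) = 28/46 ≈ 0.6087.

p̂_MAP = 0.6087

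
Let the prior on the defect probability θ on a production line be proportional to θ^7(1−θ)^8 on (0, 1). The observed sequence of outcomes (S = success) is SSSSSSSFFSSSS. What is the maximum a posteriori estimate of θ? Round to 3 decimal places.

The prior density ∝ θ^7(1−θ)^8 is the kernel of Beta(8, 9).
Data: 11 successes in 13 trials (from the sequence). The binomial likelihood contributes θ^11(1−θ)^2, so the posterior is Beta(8+11, 9+2) = Beta(19, 11).
For Beta(a, b) with a, b > 1 the mode is (a−1)/(a+b−2) = 18/28 ≈ 0.643.

θ̂_MAP = 0.643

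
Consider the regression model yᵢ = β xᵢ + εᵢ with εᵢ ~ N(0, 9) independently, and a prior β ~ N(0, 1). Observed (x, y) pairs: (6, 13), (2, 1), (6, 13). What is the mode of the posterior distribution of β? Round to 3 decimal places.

β̂_MAP = 1.859

log p(β | y) = −Σ(yᵢ − βxᵢ)²/(2·9) − β²/(2·1) + const.
Setting the derivative to zero: Σxᵢ(yᵢ − βxᵢ)/9 − β/1 = 0, so β = Σxᵢyᵢ / (Σxᵢ² + σ²/τ²).
Σxᵢyᵢ = 6·13 + 2·1 + 6·13 = 158; Σxᵢ² = 76; σ²/τ² = 9.
β̂_MAP = 158 / (76 + 9) = 158/85 ≈ 1.859.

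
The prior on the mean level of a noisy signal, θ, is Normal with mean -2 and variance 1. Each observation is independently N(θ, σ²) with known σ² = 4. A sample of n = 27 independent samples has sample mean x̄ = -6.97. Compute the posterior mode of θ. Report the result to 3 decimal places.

n = 27, x̄ = -6.97.
For a Normal prior and Normal likelihood with known variance, the posterior is Normal; its mode equals its mean, the precision-weighted average.
Prior precision 1/σ₀² = 1/1 = 1; data precision n/σ² = 27/4 = 6.75.
θ̂ = (1·(-2) + 6.75·(-6.97)) / (1 + 6.75) = (-49.0475)/7.75 = -19619/3100 ≈ -6.329.

θ̂_MAP = -6.329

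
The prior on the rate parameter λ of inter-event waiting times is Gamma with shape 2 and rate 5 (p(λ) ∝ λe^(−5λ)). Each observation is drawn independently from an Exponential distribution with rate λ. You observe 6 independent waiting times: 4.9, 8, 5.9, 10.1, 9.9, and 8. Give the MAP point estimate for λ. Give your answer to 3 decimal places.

The Exponential(rate=λ) likelihood is ∝ λ^n e^(−λΣtᵢ). Here n = 6 and Σtᵢ = 4.9 + 8 + 5.9 + 10.1 + 9.9 + 8 = 46.8.
Posterior ∝ λe^(−5λ) · λ^6e^(−46.8λ) = λ^7e^(−51.8λ), i.e. Gamma(8, 51.8).
Mode = (a−1)/b = 7/51.8 ≈ 0.135.

λ̂_MAP = 0.135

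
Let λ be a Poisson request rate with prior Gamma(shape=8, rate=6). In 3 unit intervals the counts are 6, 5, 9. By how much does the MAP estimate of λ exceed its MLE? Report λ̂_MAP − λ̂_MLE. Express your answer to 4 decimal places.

MAP − MLE = -3.6667

Σxᵢ = 20. Posterior is Gamma(28, 9); MAP = (28−1)/9 = 27/9 ≈ 3.00000.
MLE = x̄ = 20/3 ≈ 6.66667.
Difference = 27/9 − 20/3 = -11/3 ≈ -3.6667.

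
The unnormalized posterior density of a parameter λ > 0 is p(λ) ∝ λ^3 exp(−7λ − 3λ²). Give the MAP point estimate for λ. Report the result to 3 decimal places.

ℓ'(λ) = 3/λ − 7 − 6λ. Setting this to zero and multiplying by λ: 6λ² + 7λ − 3 = 0.
λ = (−7 + √(7² + 4·6·3)) / (2·6) = (−7 + √121) / 12 = (−7 + 11)/12 = 1/3.
ℓ''(λ) = −3/λ² − 6 < 0, confirming a maximum.

λ̂_MAP = 0.333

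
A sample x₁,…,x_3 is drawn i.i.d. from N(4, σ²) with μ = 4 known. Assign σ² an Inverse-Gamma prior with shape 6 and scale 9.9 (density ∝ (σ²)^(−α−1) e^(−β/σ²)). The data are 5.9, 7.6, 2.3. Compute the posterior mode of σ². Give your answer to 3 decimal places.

Sum of squared deviations about the known mean: SS = (5.9−4)² + (7.6−4)² + (2.3−4)² = 19.46.
The Normal likelihood contributes (σ²)^(−n/2) exp(−SS/(2σ²)), so the posterior is Inverse-Gamma(α + n/2, β + SS/2) = Inverse-Gamma(7.5, 19.63).
The mode of Inverse-Gamma(a, b) is b/(a+1) = 19.63/8.5 ≈ 2.309.

σ̂²_MAP = 2.309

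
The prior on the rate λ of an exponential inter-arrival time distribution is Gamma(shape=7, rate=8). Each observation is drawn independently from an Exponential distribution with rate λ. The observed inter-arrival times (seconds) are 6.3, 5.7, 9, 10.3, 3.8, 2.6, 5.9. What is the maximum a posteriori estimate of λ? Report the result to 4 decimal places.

λ̂_MAP = 0.2519

The Exponential(rate=λ) likelihood is ∝ λ^n e^(−λΣtᵢ). Here n = 7 and Σtᵢ = 6.3 + 5.7 + 9 + 10.3 + 3.8 + 2.6 + 5.9 = 43.6.
Posterior ∝ λ^6e^(−8λ) · λ^7e^(−43.6λ) = λ^13e^(−51.6λ), i.e. Gamma(14, 51.6).
Mode = (a−1)/b = 13/51.6 ≈ 0.2519.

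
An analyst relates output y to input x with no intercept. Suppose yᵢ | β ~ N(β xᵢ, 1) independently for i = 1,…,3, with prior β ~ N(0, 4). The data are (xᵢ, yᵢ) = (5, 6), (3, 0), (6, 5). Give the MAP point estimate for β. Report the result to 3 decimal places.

β̂_MAP = 0.854

log p(β | y) = −Σ(yᵢ − βxᵢ)²/(2·1) − β²/(2·4) + const.
Setting the derivative to zero: Σxᵢ(yᵢ − βxᵢ)/1 − β/4 = 0, so β = Σxᵢyᵢ / (Σxᵢ² + σ²/τ²).
Σxᵢyᵢ = 5·6 + 3·0 + 6·5 = 60; Σxᵢ² = 70; σ²/τ² = 0.25.
β̂_MAP = 60 / (70 + 0.25) = 60/70.25 ≈ 0.854.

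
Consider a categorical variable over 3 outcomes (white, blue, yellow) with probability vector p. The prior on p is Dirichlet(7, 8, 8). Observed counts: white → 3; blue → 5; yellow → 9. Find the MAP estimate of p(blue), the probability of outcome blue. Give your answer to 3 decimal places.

The posterior is Dirichlet(αᵢ + nᵢ) = Dirichlet(10, 13, 17).
For a Dirichlet(a₁,…,a_K) with all aᵢ > 1, the mode has j-th component (aⱼ − 1)/(Σaᵢ − K).
Here Σaᵢ = 40 and K = 3, so p(blue) = (13 − 1)/(40 − 3) = 12/37 ≈ 0.324.

MAP estimate of p(blue) = 0.324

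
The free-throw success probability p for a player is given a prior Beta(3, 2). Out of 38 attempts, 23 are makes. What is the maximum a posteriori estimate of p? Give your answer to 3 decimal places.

Prior: Beta(3, 2).
Data: 23 successes in 38 trials. The binomial likelihood contributes p^23(1−p)^15, so the posterior is Beta(3+23, 2+15) = Beta(26, 17).
For Beta(a, b) with a, b > 1 the mode is (a−1)/(a+b−2) = 25/41 ≈ 0.610.

p̂_MAP = 0.610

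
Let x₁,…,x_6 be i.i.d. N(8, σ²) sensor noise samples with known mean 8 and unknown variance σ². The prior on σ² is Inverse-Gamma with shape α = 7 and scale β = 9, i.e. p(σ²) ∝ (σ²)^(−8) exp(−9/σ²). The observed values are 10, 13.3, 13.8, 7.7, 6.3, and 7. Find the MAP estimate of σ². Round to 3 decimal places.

Sum of squared deviations about the known mean: SS = (10−8)² + (13.3−8)² + (13.8−8)² + (7.7−8)² + (6.3−8)² + (7−8)² = 69.71.
The Normal likelihood contributes (σ²)^(−n/2) exp(−SS/(2σ²)), so the posterior is Inverse-Gamma(α + n/2, β + SS/2) = Inverse-Gamma(10, 43.855).
The mode of Inverse-Gamma(a, b) is b/(a+1) = 43.855/11 ≈ 3.987.

σ̂²_MAP = 3.987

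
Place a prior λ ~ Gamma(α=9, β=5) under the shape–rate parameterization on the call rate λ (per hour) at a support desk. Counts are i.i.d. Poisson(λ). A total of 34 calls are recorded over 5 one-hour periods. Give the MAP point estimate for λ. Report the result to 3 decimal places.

λ̂_MAP = 4.200

Σxᵢ = 34, n = 5.
Posterior ∝ λ^8e^(−5λ) · λ^34e^(−5λ) = λ^42e^(−10λ), i.e. Gamma(shape=43, rate=10).
The mode of a Gamma(a, b) with a ≥ 1 (shape–rate) is (a−1)/b = 42/10 ≈ 4.200.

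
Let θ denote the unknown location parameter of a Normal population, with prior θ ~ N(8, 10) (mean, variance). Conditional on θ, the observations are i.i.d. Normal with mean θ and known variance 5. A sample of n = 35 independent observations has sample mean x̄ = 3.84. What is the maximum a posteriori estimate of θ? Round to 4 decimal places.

θ̂_MAP = 3.8986

n = 35, x̄ = 3.84.
For a Normal prior and Normal likelihood with known variance, the posterior is Normal; its mode equals its mean, the precision-weighted average.
Prior precision 1/σ₀² = 1/10 = 0.1; data precision n/σ² = 35/5 = 7.
θ̂ = (0.1·8 + 7·3.84) / (0.1 + 7) = 27.68/7.1 = 1384/355 ≈ 3.8986.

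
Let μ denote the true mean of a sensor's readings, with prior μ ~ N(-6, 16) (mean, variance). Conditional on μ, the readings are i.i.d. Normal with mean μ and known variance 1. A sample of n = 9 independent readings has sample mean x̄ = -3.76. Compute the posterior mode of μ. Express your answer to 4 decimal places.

n = 9, x̄ = -3.76.
For a Normal prior and Normal likelihood with known variance, the posterior is Normal; its mode equals its mean, the precision-weighted average.
Prior precision 1/σ₀² = 1/16 = 0.0625; data precision n/σ² = 9/1 = 9.
μ̂ = (0.0625·(-6) + 9·(-3.76)) / (0.0625 + 9) = (-34.215)/9.0625 = -13686/3625 ≈ -3.7754.

μ̂_MAP = -3.7754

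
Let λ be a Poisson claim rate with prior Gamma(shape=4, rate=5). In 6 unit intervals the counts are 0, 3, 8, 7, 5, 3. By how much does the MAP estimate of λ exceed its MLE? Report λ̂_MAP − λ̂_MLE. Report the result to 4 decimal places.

Σxᵢ = 26. Posterior is Gamma(30, 11); MAP = (30−1)/11 = 29/11 ≈ 2.63636.
MLE = x̄ = 26/6 ≈ 4.33333.
Difference = 29/11 − 26/6 = -56/33 ≈ -1.6970.

MAP − MLE = -1.6970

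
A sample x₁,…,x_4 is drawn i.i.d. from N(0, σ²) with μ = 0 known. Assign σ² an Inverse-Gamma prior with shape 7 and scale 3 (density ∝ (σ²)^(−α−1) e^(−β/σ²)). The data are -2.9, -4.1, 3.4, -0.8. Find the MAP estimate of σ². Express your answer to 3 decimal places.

Sum of squared deviations about the known mean: SS = (-2.9−0)² + (-4.1−0)² + (3.4−0)² + (-0.8−0)² = 37.42.
The Normal likelihood contributes (σ²)^(−n/2) exp(−SS/(2σ²)), so the posterior is Inverse-Gamma(α + n/2, β + SS/2) = Inverse-Gamma(9, 21.71).
The mode of Inverse-Gamma(a, b) is b/(a+1) = 21.71/10 ≈ 2.171.

σ̂²_MAP = 2.171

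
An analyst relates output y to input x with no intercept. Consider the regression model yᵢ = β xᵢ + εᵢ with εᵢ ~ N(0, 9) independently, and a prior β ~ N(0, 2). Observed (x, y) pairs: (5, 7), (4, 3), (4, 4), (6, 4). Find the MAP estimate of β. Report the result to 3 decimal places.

β̂_MAP = 0.892

log p(β | y) = −Σ(yᵢ − βxᵢ)²/(2·9) − β²/(2·2) + const.
Setting the derivative to zero: Σxᵢ(yᵢ − βxᵢ)/9 − β/2 = 0, so β = Σxᵢyᵢ / (Σxᵢ² + σ²/τ²).
Σxᵢyᵢ = 5·7 + 4·3 + 4·4 + 6·4 = 87; Σxᵢ² = 93; σ²/τ² = 4.5.
β̂_MAP = 87 / (93 + 4.5) = 87/97.5 ≈ 0.892.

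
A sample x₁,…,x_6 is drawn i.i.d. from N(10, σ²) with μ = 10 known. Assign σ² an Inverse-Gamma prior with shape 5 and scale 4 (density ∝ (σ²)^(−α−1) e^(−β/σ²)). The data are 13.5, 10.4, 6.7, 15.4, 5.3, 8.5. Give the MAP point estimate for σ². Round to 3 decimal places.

σ̂²_MAP = 4.711

Sum of squared deviations about the known mean: SS = (13.5−10)² + (10.4−10)² + (6.7−10)² + (15.4−10)² + (5.3−10)² + (8.5−10)² = 76.8.
The Normal likelihood contributes (σ²)^(−n/2) exp(−SS/(2σ²)), so the posterior is Inverse-Gamma(α + n/2, β + SS/2) = Inverse-Gamma(8, 42.4).
The mode of Inverse-Gamma(a, b) is b/(a+1) = 42.4/9 ≈ 4.711.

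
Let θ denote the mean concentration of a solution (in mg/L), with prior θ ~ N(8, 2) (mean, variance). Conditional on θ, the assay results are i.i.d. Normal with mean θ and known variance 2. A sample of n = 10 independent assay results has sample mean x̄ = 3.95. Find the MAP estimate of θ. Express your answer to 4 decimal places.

θ̂_MAP = 4.3182

n = 10, x̄ = 3.95.
For a Normal prior and Normal likelihood with known variance, the posterior is Normal; its mode equals its mean, the precision-weighted average.
Prior precision 1/σ₀² = 1/2 = 0.5; data precision n/σ² = 10/2 = 5.
θ̂ = (0.5·8 + 5·3.95) / (0.5 + 5) = 23.75/5.5 = 95/22 ≈ 4.3182.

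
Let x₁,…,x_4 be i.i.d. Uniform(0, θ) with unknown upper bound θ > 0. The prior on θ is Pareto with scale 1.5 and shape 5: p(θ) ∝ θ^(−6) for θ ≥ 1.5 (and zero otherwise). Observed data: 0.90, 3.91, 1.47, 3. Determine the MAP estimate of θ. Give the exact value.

θ̂_MAP = 3.91

The Uniform(0, θ) likelihood is θ^(−n) for θ ≥ max(xᵢ), zero otherwise. Here max(xᵢ) = 3.91.
Posterior ∝ θ^(−6) · θ^(−4) = θ^(−10) on θ ≥ max(1.5, 3.91) = 3.91.
This density is strictly decreasing in θ, so the posterior mode lies at the lower boundary of the support.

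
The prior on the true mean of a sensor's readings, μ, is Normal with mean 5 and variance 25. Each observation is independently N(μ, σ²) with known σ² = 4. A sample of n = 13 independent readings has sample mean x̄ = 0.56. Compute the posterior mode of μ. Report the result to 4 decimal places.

n = 13, x̄ = 0.56.
For a Normal prior and Normal likelihood with known variance, the posterior is Normal; its mode equals its mean, the precision-weighted average.
Prior precision 1/σ₀² = 1/25 = 0.04; data precision n/σ² = 13/4 = 3.25.
μ̂ = (0.04·5 + 3.25·0.56) / (0.04 + 3.25) = 2.02/3.29 = 202/329 ≈ 0.6140.

μ̂_MAP = 0.6140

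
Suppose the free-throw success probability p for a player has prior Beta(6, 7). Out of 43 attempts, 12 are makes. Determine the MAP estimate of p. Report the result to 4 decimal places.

Prior: Beta(6, 7).
Data: 12 successes in 43 trials. The binomial likelihood contributes p^12(1−p)^31, so the posterior is Beta(6+12, 7+31) = Beta(18, 38).
For Beta(a, b) with a, b > 1 the mode is (a−1)/(a+b−2) = 17/54 ≈ 0.3148.

p̂_MAP = 0.3148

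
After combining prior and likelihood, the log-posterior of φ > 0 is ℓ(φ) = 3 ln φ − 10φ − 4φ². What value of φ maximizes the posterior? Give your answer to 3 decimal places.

φ̂_MAP = 0.250

ℓ'(φ) = 3/φ − 10 − 8φ. Setting this to zero and multiplying by φ: 8φ² + 10φ − 3 = 0.
φ = (−10 + √(10² + 4·8·3)) / (2·8) = (−10 + √196) / 16 = (−10 + 14)/16 = 1/4.
ℓ''(φ) = −3/φ² − 8 < 0, confirming a maximum.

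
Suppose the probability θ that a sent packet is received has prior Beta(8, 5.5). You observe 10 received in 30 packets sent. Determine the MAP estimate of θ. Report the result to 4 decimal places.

θ̂_MAP = 0.4096

Prior: Beta(8, 5.5).
Data: 10 successes in 30 trials. The binomial likelihood contributes θ^10(1−θ)^20, so the posterior is Beta(8+10, 5.5+20) = Beta(18, 25.5).
For Beta(a, b) with a, b > 1 the mode is (a−1)/(a+b−2) = 17/41.5 ≈ 0.4096.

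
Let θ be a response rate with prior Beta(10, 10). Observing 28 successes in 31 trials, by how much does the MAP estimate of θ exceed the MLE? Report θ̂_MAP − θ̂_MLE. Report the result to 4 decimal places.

Posterior is Beta(38, 13); MAP = (38−1)/(51−2) = 37/49 ≈ 0.75510.
MLE ignores the prior: θ̂_MLE = k/n = 28/31 ≈ 0.90323.
Difference = 37/49 − 28/31 = -225/1519 ≈ -0.1481.

MAP − MLE = -0.1481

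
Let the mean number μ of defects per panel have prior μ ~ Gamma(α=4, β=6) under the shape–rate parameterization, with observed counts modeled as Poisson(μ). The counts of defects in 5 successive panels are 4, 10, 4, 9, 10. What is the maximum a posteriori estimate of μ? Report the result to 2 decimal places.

Σxᵢ = 4+10+4+9+10 = 37, with n = 5.
Posterior ∝ μ^3e^(−6μ) · μ^37e^(−5μ) = μ^40e^(−11μ), i.e. Gamma(shape=41, rate=11).
The mode of a Gamma(a, b) with a ≥ 1 (shape–rate) is (a−1)/b = 40/11 ≈ 3.64.

μ̂_MAP = 3.64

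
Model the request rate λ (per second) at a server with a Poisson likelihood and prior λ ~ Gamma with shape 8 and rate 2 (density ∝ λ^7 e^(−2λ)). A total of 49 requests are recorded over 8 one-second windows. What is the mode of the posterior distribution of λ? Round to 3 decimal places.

Σxᵢ = 49, n = 8.
Posterior ∝ λ^7e^(−2λ) · λ^49e^(−8λ) = λ^56e^(−10λ), i.e. Gamma(shape=57, rate=10).
The mode of a Gamma(a, b) with a ≥ 1 (shape–rate) is (a−1)/b = 56/10 ≈ 5.600.

λ̂_MAP = 5.600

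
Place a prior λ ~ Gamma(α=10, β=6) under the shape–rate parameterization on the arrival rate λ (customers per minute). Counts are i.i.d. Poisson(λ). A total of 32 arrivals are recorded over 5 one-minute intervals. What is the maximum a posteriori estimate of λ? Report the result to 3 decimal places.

λ̂_MAP = 3.727

Σxᵢ = 32, n = 5.
Posterior ∝ λ^9e^(−6λ) · λ^32e^(−5λ) = λ^41e^(−11λ), i.e. Gamma(shape=42, rate=11).
The mode of a Gamma(a, b) with a ≥ 1 (shape–rate) is (a−1)/b = 41/11 ≈ 3.727.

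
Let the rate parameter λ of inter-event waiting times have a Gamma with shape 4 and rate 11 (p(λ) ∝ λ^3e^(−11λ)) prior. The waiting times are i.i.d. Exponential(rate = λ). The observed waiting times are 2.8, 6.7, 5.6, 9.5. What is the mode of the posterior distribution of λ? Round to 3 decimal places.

The Exponential(rate=λ) likelihood is ∝ λ^n e^(−λΣtᵢ). Here n = 4 and Σtᵢ = 2.8 + 6.7 + 5.6 + 9.5 = 24.6.
Posterior ∝ λ^3e^(−11λ) · λ^4e^(−24.6λ) = λ^7e^(−35.6λ), i.e. Gamma(8, 35.6).
Mode = (a−1)/b = 7/35.6 ≈ 0.197.

λ̂_MAP = 0.197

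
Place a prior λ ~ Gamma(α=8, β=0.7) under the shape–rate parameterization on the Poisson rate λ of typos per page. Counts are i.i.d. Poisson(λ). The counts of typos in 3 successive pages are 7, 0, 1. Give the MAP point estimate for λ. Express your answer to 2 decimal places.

λ̂_MAP = 4.05

Σxᵢ = 7+0+1 = 8, with n = 3.
Posterior ∝ λ^7e^(−0.7λ) · λ^8e^(−3λ) = λ^15e^(−3.7λ), i.e. Gamma(shape=16, rate=3.7).
The mode of a Gamma(a, b) with a ≥ 1 (shape–rate) is (a−1)/b = 15/3.7 ≈ 4.05.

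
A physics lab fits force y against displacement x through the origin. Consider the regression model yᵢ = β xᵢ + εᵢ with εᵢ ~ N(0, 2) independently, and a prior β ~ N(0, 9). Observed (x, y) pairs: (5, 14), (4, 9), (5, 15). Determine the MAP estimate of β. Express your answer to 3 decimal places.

log p(β | y) = −Σ(yᵢ − βxᵢ)²/(2·2) − β²/(2·9) + const.
Setting the derivative to zero: Σxᵢ(yᵢ − βxᵢ)/2 − β/9 = 0, so β = Σxᵢyᵢ / (Σxᵢ² + σ²/τ²).
Σxᵢyᵢ = 5·14 + 4·9 + 5·15 = 181; Σxᵢ² = 66; σ²/τ² = 2/9.
β̂_MAP = 181 / (66 + 2/9) = 181/(596/9) = 1629/596 ≈ 2.733.

β̂_MAP = 2.733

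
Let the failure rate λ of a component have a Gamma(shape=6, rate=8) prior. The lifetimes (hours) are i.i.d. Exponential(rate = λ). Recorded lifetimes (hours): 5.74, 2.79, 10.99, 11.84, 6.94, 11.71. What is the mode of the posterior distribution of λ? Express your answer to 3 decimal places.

The Exponential(rate=λ) likelihood is ∝ λ^n e^(−λΣtᵢ). Here n = 6 and Σtᵢ = 5.74 + 2.79 + 10.99 + 11.84 + 6.94 + 11.71 = 50.01.
Posterior ∝ λ^5e^(−8λ) · λ^6e^(−50.01λ) = λ^11e^(−58.01λ), i.e. Gamma(12, 58.01).
Mode = (a−1)/b = 11/58.01 ≈ 0.190.

λ̂_MAP = 0.190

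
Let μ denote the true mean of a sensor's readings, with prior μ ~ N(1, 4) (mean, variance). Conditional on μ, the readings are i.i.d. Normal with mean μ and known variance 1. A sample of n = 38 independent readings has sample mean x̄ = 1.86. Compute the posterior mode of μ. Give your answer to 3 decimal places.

μ̂_MAP = 1.854

n = 38, x̄ = 1.86.
For a Normal prior and Normal likelihood with known variance, the posterior is Normal; its mode equals its mean, the precision-weighted average.
Prior precision 1/σ₀² = 1/4 = 0.25; data precision n/σ² = 38/1 = 38.
μ̂ = (0.25·1 + 38·1.86) / (0.25 + 38) = 70.93/38.25 = 7093/3825 ≈ 1.854.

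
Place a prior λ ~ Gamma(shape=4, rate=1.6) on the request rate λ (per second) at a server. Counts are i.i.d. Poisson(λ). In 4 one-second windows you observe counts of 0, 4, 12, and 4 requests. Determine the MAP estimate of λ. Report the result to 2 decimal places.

λ̂_MAP = 4.11

Σxᵢ = 0+4+12+4 = 20, with n = 4.
Posterior ∝ λ^3e^(−1.6λ) · λ^20e^(−4λ) = λ^23e^(−5.6λ), i.e. Gamma(shape=24, rate=5.6).
The mode of a Gamma(a, b) with a ≥ 1 (shape–rate) is (a−1)/b = 23/5.6 ≈ 4.11.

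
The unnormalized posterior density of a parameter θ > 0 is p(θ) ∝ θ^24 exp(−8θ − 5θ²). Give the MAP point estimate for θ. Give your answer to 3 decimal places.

θ̂_MAP = 1.200

ℓ'(θ) = 24/θ − 8 − 10θ. Setting this to zero and multiplying by θ: 10θ² + 8θ − 24 = 0.
θ = (−8 + √(8² + 4·10·24)) / (2·10) = (−8 + √1024) / 20 = (−8 + 32)/20 = 6/5.
ℓ''(θ) = −24/θ² − 10 < 0, confirming a maximum.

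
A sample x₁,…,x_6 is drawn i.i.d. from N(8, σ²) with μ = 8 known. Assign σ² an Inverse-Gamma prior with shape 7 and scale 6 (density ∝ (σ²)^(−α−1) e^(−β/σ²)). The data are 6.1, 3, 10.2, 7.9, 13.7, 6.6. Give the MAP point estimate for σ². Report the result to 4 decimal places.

σ̂²_MAP = 3.6323

Sum of squared deviations about the known mean: SS = (6.1−8)² + (3−8)² + (10.2−8)² + (7.9−8)² + (13.7−8)² + (6.6−8)² = 67.91.
The Normal likelihood contributes (σ²)^(−n/2) exp(−SS/(2σ²)), so the posterior is Inverse-Gamma(α + n/2, β + SS/2) = Inverse-Gamma(10, 39.955).
The mode of Inverse-Gamma(a, b) is b/(a+1) = 39.955/11 ≈ 3.6323.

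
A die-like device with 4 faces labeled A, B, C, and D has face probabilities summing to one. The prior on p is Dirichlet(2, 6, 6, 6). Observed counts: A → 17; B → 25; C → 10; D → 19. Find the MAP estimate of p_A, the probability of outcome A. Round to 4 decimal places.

The posterior is Dirichlet(αᵢ + nᵢ) = Dirichlet(19, 31, 16, 25).
For a Dirichlet(a₁,…,a_K) with all aᵢ > 1, the mode has j-th component (aⱼ − 1)/(Σaᵢ − K).
Here Σaᵢ = 91 and K = 4, so p_A = (19 − 1)/(91 − 4) = 18/87 ≈ 0.2069.

MAP estimate of p_A = 0.2069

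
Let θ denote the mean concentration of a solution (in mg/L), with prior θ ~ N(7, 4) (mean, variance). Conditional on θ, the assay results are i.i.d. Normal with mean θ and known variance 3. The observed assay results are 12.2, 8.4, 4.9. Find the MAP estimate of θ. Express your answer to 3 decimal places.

n = 3; x̄ = (12.2 + 8.4 + 4.9)/3 = 25.5/3 = 8.5.
For a Normal prior and Normal likelihood with known variance, the posterior is Normal; its mode equals its mean, the precision-weighted average.
Prior precision 1/σ₀² = 1/4 = 0.25; data precision n/σ² = 3/3 = 1.
θ̂ = (0.25·7 + 1·8.5) / (0.25 + 1) = 10.25/1.25 = 8.200.

θ̂_MAP = 8.200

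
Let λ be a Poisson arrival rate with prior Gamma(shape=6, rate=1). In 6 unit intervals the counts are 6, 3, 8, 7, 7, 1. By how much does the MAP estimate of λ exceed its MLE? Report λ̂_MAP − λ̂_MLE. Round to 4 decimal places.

Σxᵢ = 32. Posterior is Gamma(38, 7); MAP = (38−1)/7 = 37/7 ≈ 5.28571.
MLE = x̄ = 32/6 ≈ 5.33333.
Difference = 37/7 − 32/6 = -1/21 ≈ -0.0476.

MAP − MLE = -0.0476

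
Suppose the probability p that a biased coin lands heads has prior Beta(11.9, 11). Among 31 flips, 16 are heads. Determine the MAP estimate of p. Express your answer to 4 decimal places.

Prior: Beta(11.9, 11).
Data: 16 successes in 31 trials. The binomial likelihood contributes p^16(1−p)^15, so the posterior is Beta(11.9+16, 11+15) = Beta(27.9, 26).
For Beta(a, b) with a, b > 1 the mode is (a−1)/(a+b−2) = 26.9/51.9 ≈ 0.5183.

p̂_MAP = 0.5183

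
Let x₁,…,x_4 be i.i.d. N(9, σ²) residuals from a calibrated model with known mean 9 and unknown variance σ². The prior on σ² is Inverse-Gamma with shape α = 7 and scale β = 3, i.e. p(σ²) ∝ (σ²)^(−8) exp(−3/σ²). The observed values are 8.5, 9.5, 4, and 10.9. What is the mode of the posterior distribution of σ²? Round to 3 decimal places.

Sum of squared deviations about the known mean: SS = (8.5−9)² + (9.5−9)² + (4−9)² + (10.9−9)² = 29.11.
The Normal likelihood contributes (σ²)^(−n/2) exp(−SS/(2σ²)), so the posterior is Inverse-Gamma(α + n/2, β + SS/2) = Inverse-Gamma(9, 17.555).
The mode of Inverse-Gamma(a, b) is b/(a+1) = 17.555/10 ≈ 1.756.

σ̂²_MAP = 1.756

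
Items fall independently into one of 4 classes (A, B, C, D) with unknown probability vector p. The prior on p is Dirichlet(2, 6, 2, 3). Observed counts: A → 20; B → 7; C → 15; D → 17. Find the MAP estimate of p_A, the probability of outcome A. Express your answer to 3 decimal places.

The posterior is Dirichlet(αᵢ + nᵢ) = Dirichlet(22, 13, 17, 20).
For a Dirichlet(a₁,…,a_K) with all aᵢ > 1, the mode has j-th component (aⱼ − 1)/(Σaᵢ − K).
Here Σaᵢ = 72 and K = 4, so p_A = (22 − 1)/(72 − 4) = 21/68 ≈ 0.309.

MAP estimate of p_A = 0.309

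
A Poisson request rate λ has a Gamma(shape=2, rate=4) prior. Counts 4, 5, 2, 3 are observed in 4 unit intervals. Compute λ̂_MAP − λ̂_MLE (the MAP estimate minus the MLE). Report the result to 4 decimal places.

MAP − MLE = -1.6250

Σxᵢ = 14. Posterior is Gamma(16, 8); MAP = (16−1)/8 = 15/8 ≈ 1.87500.
MLE = x̄ = 14/4 ≈ 3.50000.
Difference = 15/8 − 14/4 = -13/8 ≈ -1.6250.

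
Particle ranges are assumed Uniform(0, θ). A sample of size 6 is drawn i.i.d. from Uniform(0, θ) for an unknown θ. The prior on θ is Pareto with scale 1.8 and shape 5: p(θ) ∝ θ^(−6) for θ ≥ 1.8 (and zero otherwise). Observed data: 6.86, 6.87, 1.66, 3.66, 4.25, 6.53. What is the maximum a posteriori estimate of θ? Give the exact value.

The Uniform(0, θ) likelihood is θ^(−n) for θ ≥ max(xᵢ), zero otherwise. Here max(xᵢ) = 6.87.
Posterior ∝ θ^(−6) · θ^(−6) = θ^(−12) on θ ≥ max(1.8, 6.87) = 6.87.
This density is strictly decreasing in θ, so the posterior mode lies at the lower boundary of the support.

θ̂_MAP = 6.87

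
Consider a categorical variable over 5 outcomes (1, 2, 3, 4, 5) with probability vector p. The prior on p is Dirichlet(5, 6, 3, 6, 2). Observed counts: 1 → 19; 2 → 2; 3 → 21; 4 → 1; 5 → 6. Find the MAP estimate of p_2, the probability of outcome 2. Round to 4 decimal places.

MAP estimate: 0.1061

The posterior is Dirichlet(αᵢ + nᵢ) = Dirichlet(24, 8, 24, 7, 8).
For a Dirichlet(a₁,…,a_K) with all aᵢ > 1, the mode has j-th component (aⱼ − 1)/(Σaᵢ − K).
Here Σaᵢ = 71 and K = 5, so p_2 = (8 − 1)/(71 − 5) = 7/66 ≈ 0.1061.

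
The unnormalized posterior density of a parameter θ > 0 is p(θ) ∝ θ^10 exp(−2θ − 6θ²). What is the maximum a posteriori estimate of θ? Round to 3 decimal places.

ℓ'(θ) = 10/θ − 2 − 12θ. Setting this to zero and multiplying by θ: 12θ² + 2θ − 10 = 0.
θ = (−2 + √(2² + 4·12·10)) / (2·12) = (−2 + √484) / 24 = (−2 + 22)/24 = 5/6.
ℓ''(θ) = −10/θ² − 12 < 0, confirming a maximum.

θ̂_MAP = 0.833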